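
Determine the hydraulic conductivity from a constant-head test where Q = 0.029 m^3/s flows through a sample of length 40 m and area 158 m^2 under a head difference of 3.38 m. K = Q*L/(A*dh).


From K = Q*L / (A*dh):
Numerator: Q*L = 0.029 * 40 = 1.16.
Denominator: A*dh = 158 * 3.38 = 534.04.
K = 1.16 / 534.04 = 0.002172 m/s.

0.002172


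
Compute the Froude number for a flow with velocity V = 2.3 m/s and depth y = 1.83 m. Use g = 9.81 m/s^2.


The Froude number is defined as Fr = V / sqrt(g*y).
g*y = 9.81 * 1.83 = 17.9523.
sqrt(g*y) = sqrt(17.9523) = 4.237.
Fr = 2.3 / 4.237 = 0.5428.

0.5428


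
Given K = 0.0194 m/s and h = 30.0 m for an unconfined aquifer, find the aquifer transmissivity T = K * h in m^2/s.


Transmissivity is defined as T = K * h.
T = 0.0194 * 30.0
  = 0.582 m^2/s.

0.582


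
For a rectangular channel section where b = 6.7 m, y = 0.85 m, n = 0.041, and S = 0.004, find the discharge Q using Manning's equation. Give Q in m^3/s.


For a rectangular channel, the cross-sectional area A = b * y = 6.7 * 0.85 = 5.7 m^2.
The wetted perimeter P = b + 2y = 6.7 + 2*0.85 = 8.4 m.
Hydraulic radius R = A/P = 5.7/8.4 = 0.678 m.
Velocity V = (1/n)*R^(2/3)*S^(1/2) = (1/0.041)*0.678^(2/3)*0.004^(1/2) = 1.1905 m/s.
Discharge Q = A * V = 5.7 * 1.1905 = 6.78 m^3/s.

6.78


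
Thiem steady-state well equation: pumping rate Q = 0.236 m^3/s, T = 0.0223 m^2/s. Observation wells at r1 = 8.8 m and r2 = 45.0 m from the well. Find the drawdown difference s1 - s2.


Thiem equation: s1 - s2 = Q/(2*pi*T) * ln(r2/r1).
ln(r2/r1) = ln(45.0/8.8) = 1.6319.
Q/(2*pi*T) = 0.236 / (2*pi*0.0223) = 0.236 / 0.1401 = 1.6843.
s1 - s2 = 1.6843 * 1.6319 = 2.7487 m.

2.7487


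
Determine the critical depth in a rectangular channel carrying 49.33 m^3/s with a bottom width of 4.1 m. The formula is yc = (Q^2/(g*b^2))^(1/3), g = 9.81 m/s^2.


Using yc = (Q^2 / (g * b^2))^(1/3):
Q^2 = 49.33^2 = 2433.45.
g * b^2 = 9.81 * 4.1^2 = 9.81 * 16.81 = 164.91.
Q^2 / (g*b^2) = 2433.45 / 164.91 = 14.7562.
yc = 14.7562^(1/3) = 2.4528 m.

2.4528


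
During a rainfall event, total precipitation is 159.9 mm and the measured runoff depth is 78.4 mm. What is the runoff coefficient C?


The runoff coefficient C = runoff depth / rainfall depth.
C = 78.4 / 159.9
  = 0.4903.

0.4903


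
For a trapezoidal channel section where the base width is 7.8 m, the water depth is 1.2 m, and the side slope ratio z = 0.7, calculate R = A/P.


For a trapezoidal section with side slope z:
A = (b + z*y)*y = (7.8 + 0.7*1.2)*1.2 = 10.368 m^2.
P = b + 2*y*sqrt(1 + z^2) = 7.8 + 2*1.2*sqrt(1 + 0.7^2) = 10.73 m.
R = A/P = 10.368 / 10.73 = 0.9663 m.

0.9663


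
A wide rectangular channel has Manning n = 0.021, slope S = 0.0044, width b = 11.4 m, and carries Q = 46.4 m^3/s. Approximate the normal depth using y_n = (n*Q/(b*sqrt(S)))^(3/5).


We use the wide-channel approximation y_n = (n*Q/(b*sqrt(S)))^(3/5).
sqrt(S) = sqrt(0.0044) = 0.066332.
Numerator: n*Q = 0.021 * 46.4 = 0.9744.
Denominator: b*sqrt(S) = 11.4 * 0.066332 = 0.756185.
arg = 1.2886.
y_n = 1.2886^(3/5) = 1.1643 m.

1.1643


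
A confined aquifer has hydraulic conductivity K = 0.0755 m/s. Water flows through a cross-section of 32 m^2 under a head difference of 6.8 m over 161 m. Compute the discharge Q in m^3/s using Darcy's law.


Darcy's law: Q = K * A * i, where i = dh/L.
Hydraulic gradient i = 6.8 / 161 = 0.042236.
Q = 0.0755 * 32 * 0.042236
  = 0.102 m^3/s.

0.102


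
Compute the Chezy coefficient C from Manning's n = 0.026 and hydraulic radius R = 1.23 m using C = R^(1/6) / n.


The Chezy coefficient relates to Manning's n through C = R^(1/6) / n.
R^(1/6) = 1.23^(1/6) = 1.035104.
C = 1.035104 / 0.026 = 39.81 m^(1/2)/s.

39.81


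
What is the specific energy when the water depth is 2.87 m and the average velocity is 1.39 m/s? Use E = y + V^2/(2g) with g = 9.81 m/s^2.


Specific energy E = y + V^2/(2g).
Velocity head = V^2/(2g) = 1.39^2 / (2*9.81) = 1.9321 / 19.62 = 0.0985 m.
E = 2.87 + 0.0985 = 2.9685 m.

2.9685


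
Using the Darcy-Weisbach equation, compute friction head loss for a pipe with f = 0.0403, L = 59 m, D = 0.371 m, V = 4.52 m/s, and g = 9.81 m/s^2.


Darcy-Weisbach equation: h_f = f * (L/D) * V^2/(2g).
f * L/D = 0.0403 * 59/0.371 = 6.4089.
V^2/(2g) = 4.52^2 / (2*9.81) = 20.4304 / 19.62 = 1.0413 m.
h_f = 6.4089 * 1.0413 = 6.674 m.

6.674


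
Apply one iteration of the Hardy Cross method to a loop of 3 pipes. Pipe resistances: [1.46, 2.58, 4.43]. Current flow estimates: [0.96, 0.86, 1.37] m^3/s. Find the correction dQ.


Numerator terms (r*Q*|Q|): 1.46*0.96*|0.96| = 1.3455; 2.58*0.86*|0.86| = 1.9082; 4.43*1.37*|1.37| = 8.3147.
Sum of numerator = 11.5684.
Denominator terms (r*|Q|): 1.46*|0.96| = 1.4016; 2.58*|0.86| = 2.2188; 4.43*|1.37| = 6.0691.
2 * sum of denominator = 2 * 9.6895 = 19.379.
dQ = -11.5684 / 19.379 = -0.597 m^3/s.

-0.597


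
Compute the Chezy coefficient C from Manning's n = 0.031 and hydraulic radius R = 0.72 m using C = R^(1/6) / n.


The Chezy coefficient relates to Manning's n through C = R^(1/6) / n.
R^(1/6) = 0.72^(1/6) = 0.946721.
C = 0.946721 / 0.031 = 30.54 m^(1/2)/s.

30.54


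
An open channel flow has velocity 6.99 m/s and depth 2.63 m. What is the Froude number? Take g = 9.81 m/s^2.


The Froude number is defined as Fr = V / sqrt(g*y).
g*y = 9.81 * 2.63 = 25.8003.
sqrt(g*y) = sqrt(25.8003) = 5.0794.
Fr = 6.99 / 5.0794 = 1.3761.

1.3761


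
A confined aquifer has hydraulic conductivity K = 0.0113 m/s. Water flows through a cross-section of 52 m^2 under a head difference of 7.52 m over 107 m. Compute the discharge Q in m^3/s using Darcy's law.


Darcy's law: Q = K * A * i, where i = dh/L.
Hydraulic gradient i = 7.52 / 107 = 0.07028.
Q = 0.0113 * 52 * 0.07028
  = 0.0413 m^3/s.

0.0413


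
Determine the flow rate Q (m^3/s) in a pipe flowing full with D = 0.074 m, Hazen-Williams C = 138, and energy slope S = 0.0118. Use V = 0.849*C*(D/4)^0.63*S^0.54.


For a full circular pipe, R = D/4 = 0.074/4 = 0.0185 m.
V = 0.849 * 138 * 0.0185^0.63 * 0.0118^0.54
  = 0.849 * 138 * 0.080969 * 0.090953
  = 0.8628 m/s.
Pipe area A = pi*D^2/4 = pi*0.074^2/4 = 0.0043 m^2.
Q = A * V = 0.0043 * 0.8628 = 0.0037 m^3/s.

0.0037


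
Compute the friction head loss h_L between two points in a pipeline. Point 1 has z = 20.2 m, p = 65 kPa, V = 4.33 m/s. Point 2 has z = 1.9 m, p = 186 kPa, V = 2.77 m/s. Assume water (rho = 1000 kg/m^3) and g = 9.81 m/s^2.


Total head at each section: H = z + p/(rho*g) + V^2/(2g).
H1 = 20.2 + 65*1000/(1000*9.81) + 4.33^2/(2*9.81)
   = 20.2 + 6.626 + 0.9556
   = 27.781 m.
H2 = 1.9 + 186*1000/(1000*9.81) + 2.77^2/(2*9.81)
   = 1.9 + 18.96 + 0.3911
   = 21.251 m.
h_L = H1 - H2 = 27.781 - 21.251 = 6.53 m.

6.53


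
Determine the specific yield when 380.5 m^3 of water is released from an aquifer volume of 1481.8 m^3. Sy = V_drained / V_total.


Specific yield Sy = Volume drained / Total volume.
Sy = 380.5 / 1481.8
   = 0.2568.

0.2568


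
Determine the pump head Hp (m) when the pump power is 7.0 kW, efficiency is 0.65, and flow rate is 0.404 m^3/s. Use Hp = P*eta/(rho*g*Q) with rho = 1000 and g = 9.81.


Pump head formula: Hp = P * eta / (rho * g * Q).
Numerator: P * eta = 7.0 * 1000 * 0.65 = 4550.0 W.
Denominator: rho * g * Q = 1000 * 9.81 * 0.404 = 3963.24.
Hp = 4550.0 / 3963.24 = 1.15 m.

1.15


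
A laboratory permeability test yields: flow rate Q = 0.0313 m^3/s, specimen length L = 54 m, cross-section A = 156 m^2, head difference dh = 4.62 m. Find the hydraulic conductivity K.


From K = Q*L / (A*dh):
Numerator: Q*L = 0.0313 * 54 = 1.6902.
Denominator: A*dh = 156 * 4.62 = 720.72.
K = 1.6902 / 720.72 = 0.002345 m/s.

0.002345


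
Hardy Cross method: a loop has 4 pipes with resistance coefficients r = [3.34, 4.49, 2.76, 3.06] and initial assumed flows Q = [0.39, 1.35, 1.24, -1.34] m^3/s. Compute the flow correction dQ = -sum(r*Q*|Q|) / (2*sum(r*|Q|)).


Numerator terms (r*Q*|Q|): 3.34*0.39*|0.39| = 0.508; 4.49*1.35*|1.35| = 8.183; 2.76*1.24*|1.24| = 4.2438; 3.06*-1.34*|-1.34| = -5.4945.
Sum of numerator = 7.4403.
Denominator terms (r*|Q|): 3.34*|0.39| = 1.3026; 4.49*|1.35| = 6.0615; 2.76*|1.24| = 3.4224; 3.06*|-1.34| = 4.1004.
2 * sum of denominator = 2 * 14.8869 = 29.7738.
dQ = -7.4403 / 29.7738 = -0.2499 m^3/s.

-0.2499


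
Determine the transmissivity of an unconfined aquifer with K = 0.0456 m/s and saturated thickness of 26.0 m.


Transmissivity is defined as T = K * h.
T = 0.0456 * 26.0
  = 1.1856 m^2/s.

1.1856


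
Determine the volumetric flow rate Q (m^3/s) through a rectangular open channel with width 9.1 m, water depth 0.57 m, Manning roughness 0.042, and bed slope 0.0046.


For a rectangular channel, the cross-sectional area A = b * y = 9.1 * 0.57 = 5.19 m^2.
The wetted perimeter P = b + 2y = 9.1 + 2*0.57 = 10.24 m.
Hydraulic radius R = A/P = 5.19/10.24 = 0.5065 m.
Velocity V = (1/n)*R^(2/3)*S^(1/2) = (1/0.042)*0.5065^(2/3)*0.0046^(1/2) = 1.0261 m/s.
Discharge Q = A * V = 5.19 * 1.0261 = 5.323 m^3/s.

5.323


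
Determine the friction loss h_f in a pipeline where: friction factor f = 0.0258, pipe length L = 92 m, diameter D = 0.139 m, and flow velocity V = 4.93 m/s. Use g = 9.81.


Darcy-Weisbach equation: h_f = f * (L/D) * V^2/(2g).
f * L/D = 0.0258 * 92/0.139 = 17.0763.
V^2/(2g) = 4.93^2 / (2*9.81) = 24.3049 / 19.62 = 1.2388 m.
h_f = 17.0763 * 1.2388 = 21.154 m.

21.154


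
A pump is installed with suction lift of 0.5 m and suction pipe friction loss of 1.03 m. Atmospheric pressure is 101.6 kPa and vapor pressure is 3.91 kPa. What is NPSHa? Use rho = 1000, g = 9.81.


NPSHa = p_atm/(rho*g) - z_s - hf_s - p_vap/(rho*g).
p_atm/(rho*g) = 101.6*1000 / (1000*9.81) = 10.357 m.
p_vap/(rho*g) = 3.91*1000 / (1000*9.81) = 0.399 m.
NPSHa = 10.357 - 0.5 - 1.03 - 0.399
      = 8.43 m.

8.43


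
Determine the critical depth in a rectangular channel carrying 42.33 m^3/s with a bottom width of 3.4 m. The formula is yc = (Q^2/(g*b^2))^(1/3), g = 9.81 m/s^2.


Using yc = (Q^2 / (g * b^2))^(1/3):
Q^2 = 42.33^2 = 1791.83.
g * b^2 = 9.81 * 3.4^2 = 9.81 * 11.56 = 113.4.
Q^2 / (g*b^2) = 1791.83 / 113.4 = 15.801.
yc = 15.801^(1/3) = 2.5093 m.

2.5093


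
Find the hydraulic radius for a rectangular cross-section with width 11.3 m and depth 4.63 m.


For a rectangular section:
Flow area A = b * y = 11.3 * 4.63 = 52.32 m^2.
Wetted perimeter P = b + 2y = 11.3 + 2*4.63 = 20.56 m.
Hydraulic radius R = A/P = 52.32 / 20.56 = 2.5447 m.

2.5447


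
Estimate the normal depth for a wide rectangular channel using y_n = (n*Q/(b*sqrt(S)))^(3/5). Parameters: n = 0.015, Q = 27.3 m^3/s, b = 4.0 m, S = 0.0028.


We use the wide-channel approximation y_n = (n*Q/(b*sqrt(S)))^(3/5).
sqrt(S) = sqrt(0.0028) = 0.052915.
Numerator: n*Q = 0.015 * 27.3 = 0.4095.
Denominator: b*sqrt(S) = 4.0 * 0.052915 = 0.21166.
arg = 1.9347.
y_n = 1.9347^(3/5) = 1.4858 m.

1.4858


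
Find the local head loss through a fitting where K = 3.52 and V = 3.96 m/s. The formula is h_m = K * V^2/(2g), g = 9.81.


Minor loss formula: h_m = K * V^2/(2g).
V^2 = 3.96^2 = 15.6816.
V^2/(2g) = 15.6816 / 19.62 = 0.7993 m.
h_m = 3.52 * 0.7993 = 2.8134 m.

2.8134


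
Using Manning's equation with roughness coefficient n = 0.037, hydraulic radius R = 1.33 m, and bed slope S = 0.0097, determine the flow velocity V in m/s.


Manning's equation gives V = (1/n) * R^(2/3) * S^(1/2).
First, compute R^(2/3) = 1.33^(2/3) = 1.2094.
Next, S^(1/2) = 0.0097^(1/2) = 0.098489.
Then 1/n = 1/0.037 = 27.03.
V = 27.03 * 1.2094 * 0.098489 = 3.2192 m/s.

3.2192


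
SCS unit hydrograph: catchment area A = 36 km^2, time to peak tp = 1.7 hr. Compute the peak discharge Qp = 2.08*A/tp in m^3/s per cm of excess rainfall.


SCS formula: Qp = 2.08 * A / tp.
Qp = 2.08 * 36 / 1.7
   = 74.88 / 1.7
   = 44.05 m^3/s per cm.

44.05


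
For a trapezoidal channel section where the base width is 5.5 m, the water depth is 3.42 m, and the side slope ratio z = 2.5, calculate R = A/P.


For a trapezoidal section with side slope z:
A = (b + z*y)*y = (5.5 + 2.5*3.42)*3.42 = 48.051 m^2.
P = b + 2*y*sqrt(1 + z^2) = 5.5 + 2*3.42*sqrt(1 + 2.5^2) = 23.917 m.
R = A/P = 48.051 / 23.917 = 2.0091 m.

2.0091


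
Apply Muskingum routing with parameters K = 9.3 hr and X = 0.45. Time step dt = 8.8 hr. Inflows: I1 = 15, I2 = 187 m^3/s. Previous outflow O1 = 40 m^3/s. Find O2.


Muskingum coefficients:
denom = 2*K*(1-X) + dt = 2*9.3*(1-0.45) + 8.8 = 19.03.
C0 = (dt - 2*K*X)/denom = (8.8 - 2*9.3*0.45)/19.03 = 0.0226.
C1 = (dt + 2*K*X)/denom = (8.8 + 2*9.3*0.45)/19.03 = 0.9023.
C2 = (2*K*(1-X) - dt)/denom = 0.0751.
O2 = C0*I2 + C1*I1 + C2*O1
   = 0.0226*187 + 0.9023*15 + 0.0751*40
   = 20.77 m^3/s.

20.77


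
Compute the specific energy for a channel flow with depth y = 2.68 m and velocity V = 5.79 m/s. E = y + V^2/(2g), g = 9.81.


Specific energy E = y + V^2/(2g).
Velocity head = V^2/(2g) = 5.79^2 / (2*9.81) = 33.5241 / 19.62 = 1.7087 m.
E = 2.68 + 1.7087 = 4.3887 m.

4.3887


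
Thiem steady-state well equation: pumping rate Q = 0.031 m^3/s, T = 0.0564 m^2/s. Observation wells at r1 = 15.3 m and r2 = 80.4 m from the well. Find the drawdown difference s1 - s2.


Thiem equation: s1 - s2 = Q/(2*pi*T) * ln(r2/r1).
ln(r2/r1) = ln(80.4/15.3) = 1.6592.
Q/(2*pi*T) = 0.031 / (2*pi*0.0564) = 0.031 / 0.3544 = 0.0875.
s1 - s2 = 0.0875 * 1.6592 = 0.1451 m.

0.1451


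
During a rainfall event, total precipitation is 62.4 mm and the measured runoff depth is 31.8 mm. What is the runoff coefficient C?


The runoff coefficient C = runoff depth / rainfall depth.
C = 31.8 / 62.4
  = 0.5096.

0.5096


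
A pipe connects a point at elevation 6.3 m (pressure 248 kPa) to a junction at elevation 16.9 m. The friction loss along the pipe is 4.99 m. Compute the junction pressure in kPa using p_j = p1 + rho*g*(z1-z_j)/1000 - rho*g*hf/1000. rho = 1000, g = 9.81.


Junction pressure: p_j = p1 + rho*g*(z1 - z_j)/1000 - rho*g*hf/1000.
Elevation term = 1000*9.81*(6.3 - 16.9)/1000 = -103.986 kPa.
Friction term = 1000*9.81*4.99/1000 = 48.952 kPa.
p_j = 248 + -103.986 - 48.952 = 95.06 kPa.

95.06


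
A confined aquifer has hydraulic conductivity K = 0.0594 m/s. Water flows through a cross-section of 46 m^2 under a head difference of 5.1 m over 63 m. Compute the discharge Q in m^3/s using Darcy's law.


Darcy's law: Q = K * A * i, where i = dh/L.
Hydraulic gradient i = 5.1 / 63 = 0.080952.
Q = 0.0594 * 46 * 0.080952
  = 0.2212 m^3/s.

0.2212


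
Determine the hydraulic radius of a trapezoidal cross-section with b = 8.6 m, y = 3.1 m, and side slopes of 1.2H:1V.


For a trapezoidal section with side slope z:
A = (b + z*y)*y = (8.6 + 1.2*3.1)*3.1 = 38.192 m^2.
P = b + 2*y*sqrt(1 + z^2) = 8.6 + 2*3.1*sqrt(1 + 1.2^2) = 18.285 m.
R = A/P = 38.192 / 18.285 = 2.0887 m.

2.0887


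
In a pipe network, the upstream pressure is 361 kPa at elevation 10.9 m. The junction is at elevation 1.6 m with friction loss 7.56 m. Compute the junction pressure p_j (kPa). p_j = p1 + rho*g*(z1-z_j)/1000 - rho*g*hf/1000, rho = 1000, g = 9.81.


Junction pressure: p_j = p1 + rho*g*(z1 - z_j)/1000 - rho*g*hf/1000.
Elevation term = 1000*9.81*(10.9 - 1.6)/1000 = 91.233 kPa.
Friction term = 1000*9.81*7.56/1000 = 74.164 kPa.
p_j = 361 + 91.233 - 74.164 = 378.07 kPa.

378.07


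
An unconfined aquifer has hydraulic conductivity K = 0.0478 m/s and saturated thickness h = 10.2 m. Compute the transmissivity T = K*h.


Transmissivity is defined as T = K * h.
T = 0.0478 * 10.2
  = 0.4876 m^2/s.

0.4876


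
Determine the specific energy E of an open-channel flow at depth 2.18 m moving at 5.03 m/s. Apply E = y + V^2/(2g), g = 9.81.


Specific energy E = y + V^2/(2g).
Velocity head = V^2/(2g) = 5.03^2 / (2*9.81) = 25.3009 / 19.62 = 1.2895 m.
E = 2.18 + 1.2895 = 3.4695 m.

3.4695


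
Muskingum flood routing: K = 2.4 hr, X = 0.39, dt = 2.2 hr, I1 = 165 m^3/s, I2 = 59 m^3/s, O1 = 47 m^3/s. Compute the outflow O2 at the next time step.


Muskingum coefficients:
denom = 2*K*(1-X) + dt = 2*2.4*(1-0.39) + 2.2 = 5.128.
C0 = (dt - 2*K*X)/denom = (2.2 - 2*2.4*0.39)/5.128 = 0.064.
C1 = (dt + 2*K*X)/denom = (2.2 + 2*2.4*0.39)/5.128 = 0.7941.
C2 = (2*K*(1-X) - dt)/denom = 0.142.
O2 = C0*I2 + C1*I1 + C2*O1
   = 0.064*59 + 0.7941*165 + 0.142*47
   = 141.47 m^3/s.

141.47


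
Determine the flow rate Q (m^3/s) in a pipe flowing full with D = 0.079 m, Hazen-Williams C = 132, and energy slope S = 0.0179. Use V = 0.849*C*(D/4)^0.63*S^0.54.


For a full circular pipe, R = D/4 = 0.079/4 = 0.0198 m.
V = 0.849 * 132 * 0.0198^0.63 * 0.0179^0.54
  = 0.849 * 132 * 0.084374 * 0.113904
  = 1.077 m/s.
Pipe area A = pi*D^2/4 = pi*0.079^2/4 = 0.0049 m^2.
Q = A * V = 0.0049 * 1.077 = 0.0053 m^3/s.

0.0053


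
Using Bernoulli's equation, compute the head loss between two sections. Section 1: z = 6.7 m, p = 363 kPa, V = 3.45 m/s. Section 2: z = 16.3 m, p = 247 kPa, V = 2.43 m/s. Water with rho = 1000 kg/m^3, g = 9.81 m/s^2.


Total head at each section: H = z + p/(rho*g) + V^2/(2g).
H1 = 6.7 + 363*1000/(1000*9.81) + 3.45^2/(2*9.81)
   = 6.7 + 37.003 + 0.6067
   = 44.31 m.
H2 = 16.3 + 247*1000/(1000*9.81) + 2.43^2/(2*9.81)
   = 16.3 + 25.178 + 0.301
   = 41.779 m.
h_L = H1 - H2 = 44.31 - 41.779 = 2.53 m.

2.53


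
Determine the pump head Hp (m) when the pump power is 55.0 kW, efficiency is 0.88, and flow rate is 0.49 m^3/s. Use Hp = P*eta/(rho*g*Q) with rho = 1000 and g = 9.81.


Pump head formula: Hp = P * eta / (rho * g * Q).
Numerator: P * eta = 55.0 * 1000 * 0.88 = 48400.0 W.
Denominator: rho * g * Q = 1000 * 9.81 * 0.49 = 4806.9.
Hp = 48400.0 / 4806.9 = 10.07 m.

10.07


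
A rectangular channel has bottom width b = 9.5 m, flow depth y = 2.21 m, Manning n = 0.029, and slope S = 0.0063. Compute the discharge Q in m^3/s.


For a rectangular channel, the cross-sectional area A = b * y = 9.5 * 2.21 = 21.0 m^2.
The wetted perimeter P = b + 2y = 9.5 + 2*2.21 = 13.92 m.
Hydraulic radius R = A/P = 21.0/13.92 = 1.5083 m.
Velocity V = (1/n)*R^(2/3)*S^(1/2) = (1/0.029)*1.5083^(2/3)*0.0063^(1/2) = 3.5996 m/s.
Discharge Q = A * V = 21.0 * 3.5996 = 75.574 m^3/s.

75.574


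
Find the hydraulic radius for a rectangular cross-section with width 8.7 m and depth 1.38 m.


For a rectangular section:
Flow area A = b * y = 8.7 * 1.38 = 12.01 m^2.
Wetted perimeter P = b + 2y = 8.7 + 2*1.38 = 11.46 m.
Hydraulic radius R = A/P = 12.01 / 11.46 = 1.0476 m.

1.0476


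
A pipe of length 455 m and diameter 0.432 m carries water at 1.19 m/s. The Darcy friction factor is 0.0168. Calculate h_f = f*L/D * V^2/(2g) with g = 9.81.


Darcy-Weisbach equation: h_f = f * (L/D) * V^2/(2g).
f * L/D = 0.0168 * 455/0.432 = 17.6944.
V^2/(2g) = 1.19^2 / (2*9.81) = 1.4161 / 19.62 = 0.0722 m.
h_f = 17.6944 * 0.0722 = 1.277 m.

1.277


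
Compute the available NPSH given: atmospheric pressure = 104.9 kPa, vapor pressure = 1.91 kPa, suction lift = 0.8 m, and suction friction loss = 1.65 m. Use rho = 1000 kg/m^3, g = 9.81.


NPSHa = p_atm/(rho*g) - z_s - hf_s - p_vap/(rho*g).
p_atm/(rho*g) = 104.9*1000 / (1000*9.81) = 10.693 m.
p_vap/(rho*g) = 1.91*1000 / (1000*9.81) = 0.195 m.
NPSHa = 10.693 - 0.8 - 1.65 - 0.195
      = 8.05 m.

8.05


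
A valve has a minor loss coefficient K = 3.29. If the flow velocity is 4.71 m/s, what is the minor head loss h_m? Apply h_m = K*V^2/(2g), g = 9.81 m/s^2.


Minor loss formula: h_m = K * V^2/(2g).
V^2 = 4.71^2 = 22.1841.
V^2/(2g) = 22.1841 / 19.62 = 1.1307 m.
h_m = 3.29 * 1.1307 = 3.72 m.

3.72


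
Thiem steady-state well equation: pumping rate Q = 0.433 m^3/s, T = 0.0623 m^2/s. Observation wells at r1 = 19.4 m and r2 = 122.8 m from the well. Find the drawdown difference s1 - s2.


Thiem equation: s1 - s2 = Q/(2*pi*T) * ln(r2/r1).
ln(r2/r1) = ln(122.8/19.4) = 1.8453.
Q/(2*pi*T) = 0.433 / (2*pi*0.0623) = 0.433 / 0.3914 = 1.1062.
s1 - s2 = 1.1062 * 1.8453 = 2.0412 m.

2.0412


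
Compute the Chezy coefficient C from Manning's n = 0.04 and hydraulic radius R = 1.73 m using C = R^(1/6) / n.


The Chezy coefficient relates to Manning's n through C = R^(1/6) / n.
R^(1/6) = 1.73^(1/6) = 1.095656.
C = 1.095656 / 0.04 = 27.39 m^(1/2)/s.

27.39


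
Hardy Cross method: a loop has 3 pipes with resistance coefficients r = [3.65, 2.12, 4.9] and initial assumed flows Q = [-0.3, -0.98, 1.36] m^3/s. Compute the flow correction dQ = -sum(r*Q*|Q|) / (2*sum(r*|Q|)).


Numerator terms (r*Q*|Q|): 3.65*-0.3*|-0.3| = -0.3285; 2.12*-0.98*|-0.98| = -2.036; 4.9*1.36*|1.36| = 9.063.
Sum of numerator = 6.6985.
Denominator terms (r*|Q|): 3.65*|-0.3| = 1.095; 2.12*|-0.98| = 2.0776; 4.9*|1.36| = 6.664.
2 * sum of denominator = 2 * 9.8366 = 19.6732.
dQ = -6.6985 / 19.6732 = -0.3405 m^3/s.

-0.3405


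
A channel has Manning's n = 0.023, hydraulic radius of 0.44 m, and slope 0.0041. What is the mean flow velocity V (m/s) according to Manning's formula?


Manning's equation gives V = (1/n) * R^(2/3) * S^(1/2).
First, compute R^(2/3) = 0.44^(2/3) = 0.5785.
Next, S^(1/2) = 0.0041^(1/2) = 0.064031.
Then 1/n = 1/0.023 = 43.48.
V = 43.48 * 0.5785 * 0.064031 = 1.6105 m/s.

1.6105


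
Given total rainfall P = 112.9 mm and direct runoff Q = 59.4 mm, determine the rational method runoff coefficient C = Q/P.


The runoff coefficient C = runoff depth / rainfall depth.
C = 59.4 / 112.9
  = 0.5261.

0.5261


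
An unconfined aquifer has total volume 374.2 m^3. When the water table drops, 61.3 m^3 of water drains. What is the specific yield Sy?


Specific yield Sy = Volume drained / Total volume.
Sy = 61.3 / 374.2
   = 0.1638.

0.1638


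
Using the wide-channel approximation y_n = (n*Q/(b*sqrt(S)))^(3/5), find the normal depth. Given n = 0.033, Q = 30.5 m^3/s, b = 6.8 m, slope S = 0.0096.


We use the wide-channel approximation y_n = (n*Q/(b*sqrt(S)))^(3/5).
sqrt(S) = sqrt(0.0096) = 0.09798.
Numerator: n*Q = 0.033 * 30.5 = 1.0065.
Denominator: b*sqrt(S) = 6.8 * 0.09798 = 0.666264.
arg = 1.5107.
y_n = 1.5107^(3/5) = 1.2809 m.

1.2809


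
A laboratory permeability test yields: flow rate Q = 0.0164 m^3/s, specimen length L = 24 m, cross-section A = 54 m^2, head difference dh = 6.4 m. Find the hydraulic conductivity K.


From K = Q*L / (A*dh):
Numerator: Q*L = 0.0164 * 24 = 0.3936.
Denominator: A*dh = 54 * 6.4 = 345.6.
K = 0.3936 / 345.6 = 0.001139 m/s.

0.001139


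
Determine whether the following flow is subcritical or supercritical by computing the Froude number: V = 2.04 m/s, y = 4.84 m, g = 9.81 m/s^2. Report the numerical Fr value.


The Froude number is defined as Fr = V / sqrt(g*y).
g*y = 9.81 * 4.84 = 47.4804.
sqrt(g*y) = sqrt(47.4804) = 6.8906.
Fr = 2.04 / 6.8906 = 0.2961.
Since Fr < 1, the flow is subcritical.

0.2961


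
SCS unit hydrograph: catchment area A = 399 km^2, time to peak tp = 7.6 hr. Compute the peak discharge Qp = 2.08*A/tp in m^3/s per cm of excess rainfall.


SCS formula: Qp = 2.08 * A / tp.
Qp = 2.08 * 399 / 7.6
   = 829.92 / 7.6
   = 109.2 m^3/s per cm.

109.2


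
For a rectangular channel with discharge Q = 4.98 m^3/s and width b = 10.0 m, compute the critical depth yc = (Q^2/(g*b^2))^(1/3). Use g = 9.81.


Using yc = (Q^2 / (g * b^2))^(1/3):
Q^2 = 4.98^2 = 24.8.
g * b^2 = 9.81 * 10.0^2 = 9.81 * 100.0 = 981.0.
Q^2 / (g*b^2) = 24.8 / 981.0 = 0.0253.
yc = 0.0253^(1/3) = 0.2935 m.

0.2935


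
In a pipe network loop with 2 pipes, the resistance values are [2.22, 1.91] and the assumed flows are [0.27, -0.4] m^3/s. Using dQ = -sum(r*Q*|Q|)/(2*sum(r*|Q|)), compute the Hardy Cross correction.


Numerator terms (r*Q*|Q|): 2.22*0.27*|0.27| = 0.1618; 1.91*-0.4*|-0.4| = -0.3056.
Sum of numerator = -0.1438.
Denominator terms (r*|Q|): 2.22*|0.27| = 0.5994; 1.91*|-0.4| = 0.764.
2 * sum of denominator = 2 * 1.3634 = 2.7268.
dQ = --0.1438 / 2.7268 = 0.0527 m^3/s.

0.0527


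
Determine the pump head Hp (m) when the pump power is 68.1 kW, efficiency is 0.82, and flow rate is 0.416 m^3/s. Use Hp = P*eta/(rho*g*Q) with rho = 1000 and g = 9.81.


Pump head formula: Hp = P * eta / (rho * g * Q).
Numerator: P * eta = 68.1 * 1000 * 0.82 = 55842.0 W.
Denominator: rho * g * Q = 1000 * 9.81 * 0.416 = 4080.96.
Hp = 55842.0 / 4080.96 = 13.68 m.

13.68


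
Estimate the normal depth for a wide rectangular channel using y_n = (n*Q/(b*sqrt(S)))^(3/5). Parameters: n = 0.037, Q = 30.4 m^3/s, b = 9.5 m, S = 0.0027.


We use the wide-channel approximation y_n = (n*Q/(b*sqrt(S)))^(3/5).
sqrt(S) = sqrt(0.0027) = 0.051962.
Numerator: n*Q = 0.037 * 30.4 = 1.1248.
Denominator: b*sqrt(S) = 9.5 * 0.051962 = 0.493639.
arg = 2.2786.
y_n = 2.2786^(3/5) = 1.6391 m.

1.6391


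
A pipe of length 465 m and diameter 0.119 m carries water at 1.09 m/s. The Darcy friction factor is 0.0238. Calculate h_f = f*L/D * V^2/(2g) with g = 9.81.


Darcy-Weisbach equation: h_f = f * (L/D) * V^2/(2g).
f * L/D = 0.0238 * 465/0.119 = 93.0.
V^2/(2g) = 1.09^2 / (2*9.81) = 1.1881 / 19.62 = 0.0606 m.
h_f = 93.0 * 0.0606 = 5.632 m.

5.632


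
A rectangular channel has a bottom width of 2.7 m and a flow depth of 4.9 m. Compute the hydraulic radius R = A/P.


For a rectangular section:
Flow area A = b * y = 2.7 * 4.9 = 13.23 m^2.
Wetted perimeter P = b + 2y = 2.7 + 2*4.9 = 12.5 m.
Hydraulic radius R = A/P = 13.23 / 12.5 = 1.0584 m.

1.0584


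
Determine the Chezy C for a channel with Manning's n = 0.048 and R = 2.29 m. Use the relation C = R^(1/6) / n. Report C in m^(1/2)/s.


The Chezy coefficient relates to Manning's n through C = R^(1/6) / n.
R^(1/6) = 2.29^(1/6) = 1.148081.
C = 1.148081 / 0.048 = 23.92 m^(1/2)/s.

23.92


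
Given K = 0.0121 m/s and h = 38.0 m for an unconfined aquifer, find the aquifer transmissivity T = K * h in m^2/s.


Transmissivity is defined as T = K * h.
T = 0.0121 * 38.0
  = 0.4598 m^2/s.

0.4598


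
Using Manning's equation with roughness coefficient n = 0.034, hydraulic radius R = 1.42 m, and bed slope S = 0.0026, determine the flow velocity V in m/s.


Manning's equation gives V = (1/n) * R^(2/3) * S^(1/2).
First, compute R^(2/3) = 1.42^(2/3) = 1.2634.
Next, S^(1/2) = 0.0026^(1/2) = 0.05099.
Then 1/n = 1/0.034 = 29.41.
V = 29.41 * 1.2634 * 0.05099 = 1.8947 m/s.

1.8947


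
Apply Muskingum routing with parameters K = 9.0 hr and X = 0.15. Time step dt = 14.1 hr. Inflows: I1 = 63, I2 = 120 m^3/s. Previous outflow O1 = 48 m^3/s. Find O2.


Muskingum coefficients:
denom = 2*K*(1-X) + dt = 2*9.0*(1-0.15) + 14.1 = 29.4.
C0 = (dt - 2*K*X)/denom = (14.1 - 2*9.0*0.15)/29.4 = 0.3878.
C1 = (dt + 2*K*X)/denom = (14.1 + 2*9.0*0.15)/29.4 = 0.5714.
C2 = (2*K*(1-X) - dt)/denom = 0.0408.
O2 = C0*I2 + C1*I1 + C2*O1
   = 0.3878*120 + 0.5714*63 + 0.0408*48
   = 84.49 m^3/s.

84.49


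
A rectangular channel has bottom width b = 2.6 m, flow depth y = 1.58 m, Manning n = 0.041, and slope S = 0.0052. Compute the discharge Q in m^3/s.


For a rectangular channel, the cross-sectional area A = b * y = 2.6 * 1.58 = 4.11 m^2.
The wetted perimeter P = b + 2y = 2.6 + 2*1.58 = 5.76 m.
Hydraulic radius R = A/P = 4.11/5.76 = 0.7132 m.
Velocity V = (1/n)*R^(2/3)*S^(1/2) = (1/0.041)*0.7132^(2/3)*0.0052^(1/2) = 1.404 m/s.
Discharge Q = A * V = 4.11 * 1.404 = 5.767 m^3/s.

5.767


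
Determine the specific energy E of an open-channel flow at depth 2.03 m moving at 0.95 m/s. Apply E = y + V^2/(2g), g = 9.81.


Specific energy E = y + V^2/(2g).
Velocity head = V^2/(2g) = 0.95^2 / (2*9.81) = 0.9025 / 19.62 = 0.046 m.
E = 2.03 + 0.046 = 2.076 m.

2.076


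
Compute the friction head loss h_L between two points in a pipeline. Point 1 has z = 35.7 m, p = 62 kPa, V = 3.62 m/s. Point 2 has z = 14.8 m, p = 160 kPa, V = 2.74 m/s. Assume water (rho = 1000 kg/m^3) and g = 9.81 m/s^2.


Total head at each section: H = z + p/(rho*g) + V^2/(2g).
H1 = 35.7 + 62*1000/(1000*9.81) + 3.62^2/(2*9.81)
   = 35.7 + 6.32 + 0.6679
   = 42.688 m.
H2 = 14.8 + 160*1000/(1000*9.81) + 2.74^2/(2*9.81)
   = 14.8 + 16.31 + 0.3827
   = 31.493 m.
h_L = H1 - H2 = 42.688 - 31.493 = 11.195 m.

11.195


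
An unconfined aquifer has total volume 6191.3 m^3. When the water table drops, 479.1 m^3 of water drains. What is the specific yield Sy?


Specific yield Sy = Volume drained / Total volume.
Sy = 479.1 / 6191.3
   = 0.0774.

0.0774


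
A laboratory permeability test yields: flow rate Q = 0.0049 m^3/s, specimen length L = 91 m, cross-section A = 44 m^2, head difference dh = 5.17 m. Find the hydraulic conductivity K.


From K = Q*L / (A*dh):
Numerator: Q*L = 0.0049 * 91 = 0.4459.
Denominator: A*dh = 44 * 5.17 = 227.48.
K = 0.4459 / 227.48 = 0.00196 m/s.

0.00196


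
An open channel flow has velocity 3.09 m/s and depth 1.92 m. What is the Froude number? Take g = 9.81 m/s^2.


The Froude number is defined as Fr = V / sqrt(g*y).
g*y = 9.81 * 1.92 = 18.8352.
sqrt(g*y) = sqrt(18.8352) = 4.34.
Fr = 3.09 / 4.34 = 0.712.

0.712


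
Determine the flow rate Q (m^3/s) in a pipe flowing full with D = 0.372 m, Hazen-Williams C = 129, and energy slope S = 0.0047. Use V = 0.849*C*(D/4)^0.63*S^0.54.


For a full circular pipe, R = D/4 = 0.372/4 = 0.093 m.
V = 0.849 * 129 * 0.093^0.63 * 0.0047^0.54
  = 0.849 * 129 * 0.223946 * 0.055326
  = 1.357 m/s.
Pipe area A = pi*D^2/4 = pi*0.372^2/4 = 0.1087 m^2.
Q = A * V = 0.1087 * 1.357 = 0.1475 m^3/s.

0.1475


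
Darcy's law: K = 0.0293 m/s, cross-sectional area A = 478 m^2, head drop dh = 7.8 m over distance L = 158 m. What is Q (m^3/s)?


Darcy's law: Q = K * A * i, where i = dh/L.
Hydraulic gradient i = 7.8 / 158 = 0.049367.
Q = 0.0293 * 478 * 0.049367
  = 0.6914 m^3/s.

0.6914


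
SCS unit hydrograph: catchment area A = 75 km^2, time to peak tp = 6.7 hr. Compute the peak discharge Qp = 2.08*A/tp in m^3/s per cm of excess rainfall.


SCS formula: Qp = 2.08 * A / tp.
Qp = 2.08 * 75 / 6.7
   = 156.0 / 6.7
   = 23.28 m^3/s per cm.

23.28


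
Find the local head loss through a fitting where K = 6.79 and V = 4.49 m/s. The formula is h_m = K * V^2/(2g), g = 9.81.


Minor loss formula: h_m = K * V^2/(2g).
V^2 = 4.49^2 = 20.1601.
V^2/(2g) = 20.1601 / 19.62 = 1.0275 m.
h_m = 6.79 * 1.0275 = 6.9769 m.

6.9769


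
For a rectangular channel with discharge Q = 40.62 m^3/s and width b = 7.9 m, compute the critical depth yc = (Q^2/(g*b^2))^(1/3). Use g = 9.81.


Using yc = (Q^2 / (g * b^2))^(1/3):
Q^2 = 40.62^2 = 1649.98.
g * b^2 = 9.81 * 7.9^2 = 9.81 * 62.41 = 612.24.
Q^2 / (g*b^2) = 1649.98 / 612.24 = 2.695.
yc = 2.695^(1/3) = 1.3916 m.

1.3916


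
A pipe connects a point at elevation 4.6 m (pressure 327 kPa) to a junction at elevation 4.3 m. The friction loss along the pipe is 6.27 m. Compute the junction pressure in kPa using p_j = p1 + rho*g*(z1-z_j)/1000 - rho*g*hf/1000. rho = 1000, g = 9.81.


Junction pressure: p_j = p1 + rho*g*(z1 - z_j)/1000 - rho*g*hf/1000.
Elevation term = 1000*9.81*(4.6 - 4.3)/1000 = 2.943 kPa.
Friction term = 1000*9.81*6.27/1000 = 61.509 kPa.
p_j = 327 + 2.943 - 61.509 = 268.43 kPa.

268.43


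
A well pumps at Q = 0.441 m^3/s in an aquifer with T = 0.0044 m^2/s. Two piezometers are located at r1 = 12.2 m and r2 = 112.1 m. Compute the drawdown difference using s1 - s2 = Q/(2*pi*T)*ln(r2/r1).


Thiem equation: s1 - s2 = Q/(2*pi*T) * ln(r2/r1).
ln(r2/r1) = ln(112.1/12.2) = 2.218.
Q/(2*pi*T) = 0.441 / (2*pi*0.0044) = 0.441 / 0.0276 = 15.9517.
s1 - s2 = 15.9517 * 2.218 = 35.3801 m.

35.3801


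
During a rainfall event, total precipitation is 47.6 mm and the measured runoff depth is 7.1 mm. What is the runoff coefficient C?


The runoff coefficient C = runoff depth / rainfall depth.
C = 7.1 / 47.6
  = 0.1492.

0.1492


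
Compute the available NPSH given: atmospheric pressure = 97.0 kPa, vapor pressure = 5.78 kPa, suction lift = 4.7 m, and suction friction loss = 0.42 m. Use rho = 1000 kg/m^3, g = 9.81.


NPSHa = p_atm/(rho*g) - z_s - hf_s - p_vap/(rho*g).
p_atm/(rho*g) = 97.0*1000 / (1000*9.81) = 9.888 m.
p_vap/(rho*g) = 5.78*1000 / (1000*9.81) = 0.589 m.
NPSHa = 9.888 - 4.7 - 0.42 - 0.589
      = 4.18 m.

4.18


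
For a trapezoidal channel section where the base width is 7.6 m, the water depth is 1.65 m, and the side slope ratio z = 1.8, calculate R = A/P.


For a trapezoidal section with side slope z:
A = (b + z*y)*y = (7.6 + 1.8*1.65)*1.65 = 17.441 m^2.
P = b + 2*y*sqrt(1 + z^2) = 7.6 + 2*1.65*sqrt(1 + 1.8^2) = 14.395 m.
R = A/P = 17.441 / 14.395 = 1.2116 m.

1.2116


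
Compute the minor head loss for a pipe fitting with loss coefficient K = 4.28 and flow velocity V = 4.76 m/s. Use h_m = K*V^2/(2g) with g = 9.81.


Minor loss formula: h_m = K * V^2/(2g).
V^2 = 4.76^2 = 22.6576.
V^2/(2g) = 22.6576 / 19.62 = 1.1548 m.
h_m = 4.28 * 1.1548 = 4.9426 m.

4.9426


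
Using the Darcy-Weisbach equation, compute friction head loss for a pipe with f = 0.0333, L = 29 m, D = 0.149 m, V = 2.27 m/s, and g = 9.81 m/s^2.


Darcy-Weisbach equation: h_f = f * (L/D) * V^2/(2g).
f * L/D = 0.0333 * 29/0.149 = 6.4812.
V^2/(2g) = 2.27^2 / (2*9.81) = 5.1529 / 19.62 = 0.2626 m.
h_f = 6.4812 * 0.2626 = 1.702 m.

1.702


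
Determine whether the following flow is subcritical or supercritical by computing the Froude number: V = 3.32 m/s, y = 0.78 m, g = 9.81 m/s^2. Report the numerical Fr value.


The Froude number is defined as Fr = V / sqrt(g*y).
g*y = 9.81 * 0.78 = 7.6518.
sqrt(g*y) = sqrt(7.6518) = 2.7662.
Fr = 3.32 / 2.7662 = 1.2002.
Since Fr > 1, the flow is supercritical.

1.2002


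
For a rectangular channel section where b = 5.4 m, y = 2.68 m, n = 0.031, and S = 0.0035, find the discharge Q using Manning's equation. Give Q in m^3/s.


For a rectangular channel, the cross-sectional area A = b * y = 5.4 * 2.68 = 14.47 m^2.
The wetted perimeter P = b + 2y = 5.4 + 2*2.68 = 10.76 m.
Hydraulic radius R = A/P = 14.47/10.76 = 1.345 m.
Velocity V = (1/n)*R^(2/3)*S^(1/2) = (1/0.031)*1.345^(2/3)*0.0035^(1/2) = 2.3253 m/s.
Discharge Q = A * V = 14.47 * 2.3253 = 33.652 m^3/s.

33.652


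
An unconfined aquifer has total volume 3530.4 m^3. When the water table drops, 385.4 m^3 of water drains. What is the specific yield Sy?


Specific yield Sy = Volume drained / Total volume.
Sy = 385.4 / 3530.4
   = 0.1092.

0.1092


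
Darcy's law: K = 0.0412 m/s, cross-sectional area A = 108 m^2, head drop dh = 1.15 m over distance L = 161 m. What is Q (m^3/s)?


Darcy's law: Q = K * A * i, where i = dh/L.
Hydraulic gradient i = 1.15 / 161 = 0.007143.
Q = 0.0412 * 108 * 0.007143
  = 0.0318 m^3/s.

0.0318


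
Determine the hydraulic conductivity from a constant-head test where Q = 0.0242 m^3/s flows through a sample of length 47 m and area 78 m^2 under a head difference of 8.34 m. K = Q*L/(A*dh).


From K = Q*L / (A*dh):
Numerator: Q*L = 0.0242 * 47 = 1.1374.
Denominator: A*dh = 78 * 8.34 = 650.52.
K = 1.1374 / 650.52 = 0.001748 m/s.

0.001748


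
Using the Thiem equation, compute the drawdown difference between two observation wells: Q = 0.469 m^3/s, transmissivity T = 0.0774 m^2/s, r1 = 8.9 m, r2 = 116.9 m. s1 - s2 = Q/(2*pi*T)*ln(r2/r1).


Thiem equation: s1 - s2 = Q/(2*pi*T) * ln(r2/r1).
ln(r2/r1) = ln(116.9/8.9) = 2.5753.
Q/(2*pi*T) = 0.469 / (2*pi*0.0774) = 0.469 / 0.4863 = 0.9644.
s1 - s2 = 0.9644 * 2.5753 = 2.4836 m.

2.4836


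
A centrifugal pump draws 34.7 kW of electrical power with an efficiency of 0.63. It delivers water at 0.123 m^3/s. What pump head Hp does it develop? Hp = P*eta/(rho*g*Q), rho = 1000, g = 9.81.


Pump head formula: Hp = P * eta / (rho * g * Q).
Numerator: P * eta = 34.7 * 1000 * 0.63 = 21861.0 W.
Denominator: rho * g * Q = 1000 * 9.81 * 0.123 = 1206.63.
Hp = 21861.0 / 1206.63 = 18.12 m.

18.12


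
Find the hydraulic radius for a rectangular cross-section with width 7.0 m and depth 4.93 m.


For a rectangular section:
Flow area A = b * y = 7.0 * 4.93 = 34.51 m^2.
Wetted perimeter P = b + 2y = 7.0 + 2*4.93 = 16.86 m.
Hydraulic radius R = A/P = 34.51 / 16.86 = 2.0469 m.

2.0469


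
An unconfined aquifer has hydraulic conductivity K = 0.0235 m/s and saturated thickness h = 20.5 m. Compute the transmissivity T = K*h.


Transmissivity is defined as T = K * h.
T = 0.0235 * 20.5
  = 0.4818 m^2/s.

0.4818


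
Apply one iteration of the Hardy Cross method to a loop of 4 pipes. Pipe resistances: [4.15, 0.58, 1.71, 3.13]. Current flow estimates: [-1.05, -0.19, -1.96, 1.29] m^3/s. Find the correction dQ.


Numerator terms (r*Q*|Q|): 4.15*-1.05*|-1.05| = -4.5754; 0.58*-0.19*|-0.19| = -0.0209; 1.71*-1.96*|-1.96| = -6.5691; 3.13*1.29*|1.29| = 5.2086.
Sum of numerator = -5.9568.
Denominator terms (r*|Q|): 4.15*|-1.05| = 4.3575; 0.58*|-0.19| = 0.1102; 1.71*|-1.96| = 3.3516; 3.13*|1.29| = 4.0377.
2 * sum of denominator = 2 * 11.857 = 23.714.
dQ = --5.9568 / 23.714 = 0.2512 m^3/s.

0.2512


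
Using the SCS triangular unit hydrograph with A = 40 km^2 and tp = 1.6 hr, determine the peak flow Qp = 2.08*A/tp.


SCS formula: Qp = 2.08 * A / tp.
Qp = 2.08 * 40 / 1.6
   = 83.2 / 1.6
   = 52.0 m^3/s per cm.

52.0


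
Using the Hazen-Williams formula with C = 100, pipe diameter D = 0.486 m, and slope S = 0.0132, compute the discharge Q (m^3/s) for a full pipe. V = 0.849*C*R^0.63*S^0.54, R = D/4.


For a full circular pipe, R = D/4 = 0.486/4 = 0.1215 m.
V = 0.849 * 100 * 0.1215^0.63 * 0.0132^0.54
  = 0.849 * 100 * 0.265023 * 0.09663
  = 2.1742 m/s.
Pipe area A = pi*D^2/4 = pi*0.486^2/4 = 0.1855 m^2.
Q = A * V = 0.1855 * 2.1742 = 0.4033 m^3/s.

0.4033


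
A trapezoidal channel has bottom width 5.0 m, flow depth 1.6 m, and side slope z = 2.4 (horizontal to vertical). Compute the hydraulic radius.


For a trapezoidal section with side slope z:
A = (b + z*y)*y = (5.0 + 2.4*1.6)*1.6 = 14.144 m^2.
P = b + 2*y*sqrt(1 + z^2) = 5.0 + 2*1.6*sqrt(1 + 2.4^2) = 13.32 m.
R = A/P = 14.144 / 13.32 = 1.0619 m.

1.0619


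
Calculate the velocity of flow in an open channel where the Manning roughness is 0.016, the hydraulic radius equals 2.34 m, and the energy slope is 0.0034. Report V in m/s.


Manning's equation gives V = (1/n) * R^(2/3) * S^(1/2).
First, compute R^(2/3) = 2.34^(2/3) = 1.7626.
Next, S^(1/2) = 0.0034^(1/2) = 0.05831.
Then 1/n = 1/0.016 = 62.5.
V = 62.5 * 1.7626 * 0.05831 = 6.4234 m/s.

6.4234


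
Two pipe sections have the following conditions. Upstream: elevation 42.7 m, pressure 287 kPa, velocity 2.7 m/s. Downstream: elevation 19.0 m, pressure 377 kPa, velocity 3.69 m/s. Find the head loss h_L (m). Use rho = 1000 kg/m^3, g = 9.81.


Total head at each section: H = z + p/(rho*g) + V^2/(2g).
H1 = 42.7 + 287*1000/(1000*9.81) + 2.7^2/(2*9.81)
   = 42.7 + 29.256 + 0.3716
   = 72.327 m.
H2 = 19.0 + 377*1000/(1000*9.81) + 3.69^2/(2*9.81)
   = 19.0 + 38.43 + 0.694
   = 58.124 m.
h_L = H1 - H2 = 72.327 - 58.124 = 14.203 m.

14.203


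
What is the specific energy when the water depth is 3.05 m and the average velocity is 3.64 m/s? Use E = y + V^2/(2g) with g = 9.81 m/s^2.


Specific energy E = y + V^2/(2g).
Velocity head = V^2/(2g) = 3.64^2 / (2*9.81) = 13.2496 / 19.62 = 0.6753 m.
E = 3.05 + 0.6753 = 3.7253 m.

3.7253


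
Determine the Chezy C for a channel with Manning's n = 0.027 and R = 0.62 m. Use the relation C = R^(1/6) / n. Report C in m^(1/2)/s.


The Chezy coefficient relates to Manning's n through C = R^(1/6) / n.
R^(1/6) = 0.62^(1/6) = 0.923419.
C = 0.923419 / 0.027 = 34.2 m^(1/2)/s.

34.2


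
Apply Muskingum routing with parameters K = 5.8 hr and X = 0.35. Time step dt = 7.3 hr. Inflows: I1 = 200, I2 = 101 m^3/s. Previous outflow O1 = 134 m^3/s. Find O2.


Muskingum coefficients:
denom = 2*K*(1-X) + dt = 2*5.8*(1-0.35) + 7.3 = 14.84.
C0 = (dt - 2*K*X)/denom = (7.3 - 2*5.8*0.35)/14.84 = 0.2183.
C1 = (dt + 2*K*X)/denom = (7.3 + 2*5.8*0.35)/14.84 = 0.7655.
C2 = (2*K*(1-X) - dt)/denom = 0.0162.
O2 = C0*I2 + C1*I1 + C2*O1
   = 0.2183*101 + 0.7655*200 + 0.0162*134
   = 177.32 m^3/s.

177.32


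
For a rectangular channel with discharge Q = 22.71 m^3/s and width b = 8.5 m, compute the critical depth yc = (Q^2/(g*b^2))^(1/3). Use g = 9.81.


Using yc = (Q^2 / (g * b^2))^(1/3):
Q^2 = 22.71^2 = 515.74.
g * b^2 = 9.81 * 8.5^2 = 9.81 * 72.25 = 708.77.
Q^2 / (g*b^2) = 515.74 / 708.77 = 0.7277.
yc = 0.7277^(1/3) = 0.8994 m.

0.8994
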